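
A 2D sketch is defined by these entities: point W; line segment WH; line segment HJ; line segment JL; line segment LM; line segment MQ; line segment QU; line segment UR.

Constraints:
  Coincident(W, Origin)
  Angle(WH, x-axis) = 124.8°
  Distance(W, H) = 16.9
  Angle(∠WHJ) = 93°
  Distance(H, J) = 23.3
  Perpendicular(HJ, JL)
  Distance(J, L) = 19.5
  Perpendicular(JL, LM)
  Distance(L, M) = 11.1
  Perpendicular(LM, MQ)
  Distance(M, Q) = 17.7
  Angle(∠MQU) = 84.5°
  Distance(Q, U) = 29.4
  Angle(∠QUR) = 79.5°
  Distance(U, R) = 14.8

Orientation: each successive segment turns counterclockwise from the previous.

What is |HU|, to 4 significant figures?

41.72

W is at the origin; WH runs at 124.8° with length 16.9, so H = (-9.645, 13.88). ∠WHJ = 93.0° gives HJ at -148.2° from the x-axis; with |HJ| = 23.3, J = (-29.45, 1.599). HJ ⟂ JL, so JL runs at -58.20°; with |JL| = 19.5, L = (-19.17, -14.97). JL ⟂ LM, so LM runs at 31.80°; with |LM| = 11.1, M = (-9.738, -9.124). LM ⟂ MQ, so MQ runs at 121.8°; with |MQ| = 17.7, Q = (-19.07, 5.919). ∠MQU = 84.5° gives QU at -142.7° from the x-axis; with |QU| = 29.4, U = (-42.45, -11.90). Then |HU| = |U − H| = 41.72.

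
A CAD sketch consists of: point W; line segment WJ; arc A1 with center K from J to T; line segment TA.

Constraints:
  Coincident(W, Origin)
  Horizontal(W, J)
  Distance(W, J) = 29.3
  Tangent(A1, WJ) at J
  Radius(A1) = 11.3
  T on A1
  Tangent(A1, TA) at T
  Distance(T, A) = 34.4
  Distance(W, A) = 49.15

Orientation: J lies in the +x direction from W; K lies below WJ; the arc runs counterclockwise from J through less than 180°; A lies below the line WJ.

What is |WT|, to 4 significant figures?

21.26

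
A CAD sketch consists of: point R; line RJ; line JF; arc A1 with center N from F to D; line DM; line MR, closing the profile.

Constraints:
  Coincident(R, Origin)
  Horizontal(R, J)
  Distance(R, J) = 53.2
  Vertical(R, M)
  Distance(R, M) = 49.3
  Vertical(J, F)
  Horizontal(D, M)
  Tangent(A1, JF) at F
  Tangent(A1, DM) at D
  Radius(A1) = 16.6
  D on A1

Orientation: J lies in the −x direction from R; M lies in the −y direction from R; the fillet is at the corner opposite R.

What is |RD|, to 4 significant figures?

61.40

R is at the origin; RJ is horizontal with |RJ| = 53.2 and J on the −x side, so J = (-53.20, 0.000). R and M share the same x with |RM| = 49.3 and M on the −y side, so M = (0.000, -49.30). The virtual corner opposite R is at (-53.20, -49.30). Since A1 is tangent to JF there, NF ⟂ JF and since A1 is tangent to DM there, ND ⟂ DM, with radius 16.6, so the center N sits 16.6 in from both sides at N = (-36.60, -32.70). That places the tangent points at F = (-53.20, -32.70) on JF and D = (-36.60, -49.30) on DM. Then |RD| = |D − R| = 61.40.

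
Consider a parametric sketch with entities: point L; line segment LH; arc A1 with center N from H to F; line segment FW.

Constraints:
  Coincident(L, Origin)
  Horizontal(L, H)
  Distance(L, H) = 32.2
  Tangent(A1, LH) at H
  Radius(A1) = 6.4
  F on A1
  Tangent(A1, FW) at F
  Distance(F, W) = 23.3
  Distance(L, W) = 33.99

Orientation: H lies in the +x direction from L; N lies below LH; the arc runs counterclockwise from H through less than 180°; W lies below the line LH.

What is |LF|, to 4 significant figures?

26.44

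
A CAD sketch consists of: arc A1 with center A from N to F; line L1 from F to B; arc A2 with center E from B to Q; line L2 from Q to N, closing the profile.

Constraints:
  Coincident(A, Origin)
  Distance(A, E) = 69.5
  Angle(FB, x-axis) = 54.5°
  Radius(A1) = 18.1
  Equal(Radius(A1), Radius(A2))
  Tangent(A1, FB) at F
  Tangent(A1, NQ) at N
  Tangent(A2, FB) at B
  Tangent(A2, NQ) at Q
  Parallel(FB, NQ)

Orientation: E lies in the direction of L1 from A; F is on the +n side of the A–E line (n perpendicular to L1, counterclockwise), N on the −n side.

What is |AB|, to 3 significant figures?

71.8

The slot axis is L1's direction at 54.5°, so u = (cos 54.5°, sin 54.5°) = (0.581, 0.814) and n = (−sin 54.5°, cos 54.5°) = (-0.814, 0.581). A is at the origin and E lies 69.5 along u from A, so E = 69.5·u = (40.4, 56.6). Tangency of A1 to both parallel lines with radius 18.1 puts F and N at A ± 18.1·n: F = (-14.7, 10.5), N = (14.7, -10.5). Equal radii place B and Q the same way about E: B = E + 18.1·n = (25.6, 67.1), Q = E − 18.1·n = (55.1, 46.1). Then |AB| = |B − A| = 71.8.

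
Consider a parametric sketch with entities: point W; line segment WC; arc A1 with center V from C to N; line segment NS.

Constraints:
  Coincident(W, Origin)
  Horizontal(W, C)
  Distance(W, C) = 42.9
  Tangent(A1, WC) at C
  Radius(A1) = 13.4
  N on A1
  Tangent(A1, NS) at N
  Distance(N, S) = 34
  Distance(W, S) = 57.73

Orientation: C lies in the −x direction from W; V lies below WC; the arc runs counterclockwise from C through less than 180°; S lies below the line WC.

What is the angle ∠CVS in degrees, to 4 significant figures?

162.3°

W is at the origin; WC is horizontal with |WC| = 42.9 and C on the −x side, so C = (-42.90, 0.000). Since A1 is tangent to WC there, VC ⟂ WC, so V = C + (0, -13.4) = (-42.90, -13.40). Since VN ⟂ NS (tangency), |VS| = √(13.4² + 34.0²) = 36.55 regardless of where N sits on A1. So S lies on both circle(W, 57.73) and circle(V, 36.55); the below-WC intersection is S = (-31.76, -48.21). N is the foot of the tangent from S: N = (-53.28, -21.88).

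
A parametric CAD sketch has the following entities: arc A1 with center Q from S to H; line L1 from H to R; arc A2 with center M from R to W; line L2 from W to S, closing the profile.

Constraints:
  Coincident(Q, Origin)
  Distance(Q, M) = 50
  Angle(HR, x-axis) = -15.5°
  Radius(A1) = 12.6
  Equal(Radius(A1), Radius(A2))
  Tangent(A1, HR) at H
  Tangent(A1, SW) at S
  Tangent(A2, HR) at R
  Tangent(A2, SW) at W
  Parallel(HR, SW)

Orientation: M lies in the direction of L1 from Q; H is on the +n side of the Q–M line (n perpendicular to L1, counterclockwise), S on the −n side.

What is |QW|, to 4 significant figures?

51.56

The slot axis is L1's direction at -15.5°, so u = (cos -15.5°, sin -15.5°) = (0.9636, -0.2672) and n = (−sin -15.5°, cos -15.5°) = (0.2672, 0.9636). Q is at the origin and M lies 50.0 along u from Q, so M = 50.0·u = (48.18, -13.36). Tangency of A1 to both parallel lines with radius 12.6 puts H and S at Q ± 12.6·n: H = (3.367, 12.14), S = (-3.367, -12.14). Equal radii place R and W the same way about M: R = M + 12.6·n = (51.55, -1.220), W = M − 12.6·n = (44.81, -25.50). Then |QW| = |W − Q| = 51.56.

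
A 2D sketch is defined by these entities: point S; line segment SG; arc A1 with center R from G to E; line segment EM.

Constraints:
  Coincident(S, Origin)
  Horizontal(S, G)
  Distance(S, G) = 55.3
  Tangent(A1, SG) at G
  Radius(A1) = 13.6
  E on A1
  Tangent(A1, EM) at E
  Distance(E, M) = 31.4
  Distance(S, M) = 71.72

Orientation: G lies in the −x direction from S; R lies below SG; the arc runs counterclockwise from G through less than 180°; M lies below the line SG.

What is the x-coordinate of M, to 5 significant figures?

-53.495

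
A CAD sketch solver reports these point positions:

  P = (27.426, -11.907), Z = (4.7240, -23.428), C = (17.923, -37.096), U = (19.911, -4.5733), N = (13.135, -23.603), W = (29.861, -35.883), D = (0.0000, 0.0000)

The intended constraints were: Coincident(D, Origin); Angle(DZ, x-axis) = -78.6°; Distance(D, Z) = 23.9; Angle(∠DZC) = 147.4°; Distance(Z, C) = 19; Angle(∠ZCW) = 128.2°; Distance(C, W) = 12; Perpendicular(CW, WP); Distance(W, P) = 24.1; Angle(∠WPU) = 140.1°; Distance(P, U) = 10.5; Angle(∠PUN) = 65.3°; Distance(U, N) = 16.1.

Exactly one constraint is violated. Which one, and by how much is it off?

Distance(U, N) = 16.1 — off by 4.10.

D = (0.00, 0.00) ✓; DZ at -78.60° ✓; |DZ| = 23.90 ✓; ∠DZC = 147.4° ✓; |ZC| = 19.00 ✓; ∠ZCW = 128.2° ✓; |CW| = 12.00 ✓; ∠(CW, WP) = 90.00° ✓; |WP| = 24.10 ✓; ∠WPU = 140.1° ✓; |PU| = 10.50 ✓; ∠PUN = 65.30° ✓; |UN| = 20.20 ✗.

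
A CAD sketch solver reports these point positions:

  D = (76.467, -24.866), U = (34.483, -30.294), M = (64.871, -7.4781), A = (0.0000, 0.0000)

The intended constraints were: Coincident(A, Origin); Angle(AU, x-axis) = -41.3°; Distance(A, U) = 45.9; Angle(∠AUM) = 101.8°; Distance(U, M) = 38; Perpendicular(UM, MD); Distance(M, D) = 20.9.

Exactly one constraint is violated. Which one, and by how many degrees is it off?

Perpendicular(UM, MD) — off by 3.20°.

A = (0.00, 0.00) ✓; AU at -41.30° ✓; |AU| = 45.90 ✓; ∠AUM = 101.8° ✓; |UM| = 38.00 ✓; ∠(UM, MD) = 93.20° ✗; |MD| = 20.90 ✓.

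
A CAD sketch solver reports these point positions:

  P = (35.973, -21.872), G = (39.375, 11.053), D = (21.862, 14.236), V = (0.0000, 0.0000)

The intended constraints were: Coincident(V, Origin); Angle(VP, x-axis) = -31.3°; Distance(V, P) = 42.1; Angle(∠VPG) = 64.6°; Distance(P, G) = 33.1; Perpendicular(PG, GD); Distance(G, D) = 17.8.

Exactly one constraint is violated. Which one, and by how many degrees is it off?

Perpendicular(PG, GD) — off by 4.40°.

V = (0.00, 0.00) ✓; VP at -31.30° ✓; |VP| = 42.10 ✓; ∠VPG = 64.60° ✓; |PG| = 33.10 ✓; ∠(PG, GD) = 85.60° ✗; |GD| = 17.80 ✓.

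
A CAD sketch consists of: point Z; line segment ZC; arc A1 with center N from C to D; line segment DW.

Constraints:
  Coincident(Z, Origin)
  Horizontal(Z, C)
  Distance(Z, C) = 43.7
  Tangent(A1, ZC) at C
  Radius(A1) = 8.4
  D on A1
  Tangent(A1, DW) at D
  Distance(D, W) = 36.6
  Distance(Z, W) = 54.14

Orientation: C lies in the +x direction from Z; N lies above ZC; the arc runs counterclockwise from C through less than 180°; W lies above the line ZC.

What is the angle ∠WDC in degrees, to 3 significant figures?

119°

Checks: |ZC| = 43.70 ✓; |ND| = 8.400 ✓; ∠(ND, DW) = 90.00° ✓; |DW| = 36.60 ✓; |ZW| = 54.14 ✓.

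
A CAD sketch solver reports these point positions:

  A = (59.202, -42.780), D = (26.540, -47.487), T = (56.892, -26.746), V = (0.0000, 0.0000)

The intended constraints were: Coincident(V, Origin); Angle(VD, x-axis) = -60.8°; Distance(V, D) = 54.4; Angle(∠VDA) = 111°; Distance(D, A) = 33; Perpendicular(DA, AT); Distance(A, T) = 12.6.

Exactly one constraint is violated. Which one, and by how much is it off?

Distance(A, T) = 12.6 — off by 3.60.

V = (0.00, 0.00) ✓; VD at -60.80° ✓; |VD| = 54.40 ✓; ∠VDA = 111.0° ✓; |DA| = 33.00 ✓; ∠(DA, AT) = 90.00° ✓; |AT| = 16.20 ✗.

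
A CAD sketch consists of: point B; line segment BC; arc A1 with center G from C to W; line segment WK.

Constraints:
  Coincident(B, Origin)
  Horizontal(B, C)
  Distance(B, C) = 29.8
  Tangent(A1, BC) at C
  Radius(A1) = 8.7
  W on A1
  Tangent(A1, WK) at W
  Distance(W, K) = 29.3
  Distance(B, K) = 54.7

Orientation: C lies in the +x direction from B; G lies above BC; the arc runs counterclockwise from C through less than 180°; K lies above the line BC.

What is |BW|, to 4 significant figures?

39.38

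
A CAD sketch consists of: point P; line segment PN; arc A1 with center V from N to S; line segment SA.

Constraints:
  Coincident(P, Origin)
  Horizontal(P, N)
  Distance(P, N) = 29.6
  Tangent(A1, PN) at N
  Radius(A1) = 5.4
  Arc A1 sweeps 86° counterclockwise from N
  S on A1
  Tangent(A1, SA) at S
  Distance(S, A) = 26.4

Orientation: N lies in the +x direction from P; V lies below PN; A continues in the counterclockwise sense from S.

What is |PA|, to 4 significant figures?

38.52

P is at the origin; PN is horizontal with |PN| = 29.6 and N on the +x side, so N = (29.60, 0.000). Since A1 is tangent to PN there, VN ⟂ PN, so V = N + (0, -5.4) = (29.60, -5.400). On A1, N sits at bearing 90° from V; an 86° counterclockwise sweep puts S at bearing 176°, so S = V + 5.4·(cos 176°, sin 176°) = (24.21, -5.023). The tangent condition forces VS to be normal to SA, so SA runs along (−sin 176°, cos 176°); with |SA| = 26.4, A = (22.37, -31.36). Then |PA| = |A − P| = 38.52.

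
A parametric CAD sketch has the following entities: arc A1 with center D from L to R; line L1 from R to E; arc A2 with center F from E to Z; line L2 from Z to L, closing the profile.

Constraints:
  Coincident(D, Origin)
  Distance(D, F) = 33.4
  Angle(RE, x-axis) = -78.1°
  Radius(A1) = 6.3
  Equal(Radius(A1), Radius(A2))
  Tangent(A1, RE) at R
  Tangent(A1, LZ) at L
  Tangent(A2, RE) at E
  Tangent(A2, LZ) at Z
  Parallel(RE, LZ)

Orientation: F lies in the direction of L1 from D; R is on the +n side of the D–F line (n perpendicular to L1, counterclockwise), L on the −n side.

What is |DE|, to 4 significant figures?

33.99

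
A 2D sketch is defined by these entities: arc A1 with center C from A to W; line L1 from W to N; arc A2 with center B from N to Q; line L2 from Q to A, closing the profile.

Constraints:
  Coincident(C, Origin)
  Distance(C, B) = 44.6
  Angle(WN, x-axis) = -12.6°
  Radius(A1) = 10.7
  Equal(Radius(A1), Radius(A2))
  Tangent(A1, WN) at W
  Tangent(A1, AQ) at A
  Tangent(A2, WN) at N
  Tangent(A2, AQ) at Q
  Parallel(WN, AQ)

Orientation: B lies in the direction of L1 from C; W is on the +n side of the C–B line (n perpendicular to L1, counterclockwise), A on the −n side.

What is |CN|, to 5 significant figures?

45.866

Tangency of A1 to both parallel lines with radius 10.7 puts W and A at C ± 10.7·n: W = (2.3341, 10.442), A = (-2.3341, -10.442). Equal radii place N and Q the same way about B: N = B + 10.7·n = (45.860, 0.71312), Q = B − 10.7·n = (41.192, -20.171). Then |CN| = |N − C| = 45.866.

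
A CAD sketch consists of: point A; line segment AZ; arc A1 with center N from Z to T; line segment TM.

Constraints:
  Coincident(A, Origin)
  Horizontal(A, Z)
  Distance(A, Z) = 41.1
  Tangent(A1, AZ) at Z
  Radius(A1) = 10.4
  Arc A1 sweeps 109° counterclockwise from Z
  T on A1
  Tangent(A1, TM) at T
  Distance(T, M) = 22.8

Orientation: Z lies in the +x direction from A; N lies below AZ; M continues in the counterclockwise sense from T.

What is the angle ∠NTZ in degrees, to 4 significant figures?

35.50°

Tangency of A1 to AZ means the radius NZ is perpendicular to AZ, so N = Z + (0, -10.4) = (41.10, -10.40). On A1, Z sits at bearing 90° from N; a 109° counterclockwise sweep puts T at bearing 199°, so T = N + 10.4·(cos 199°, sin 199°) = (31.27, -13.79). Then cos ∠NTZ = TN·TZ / (|TN||TZ|), giving 35.50°.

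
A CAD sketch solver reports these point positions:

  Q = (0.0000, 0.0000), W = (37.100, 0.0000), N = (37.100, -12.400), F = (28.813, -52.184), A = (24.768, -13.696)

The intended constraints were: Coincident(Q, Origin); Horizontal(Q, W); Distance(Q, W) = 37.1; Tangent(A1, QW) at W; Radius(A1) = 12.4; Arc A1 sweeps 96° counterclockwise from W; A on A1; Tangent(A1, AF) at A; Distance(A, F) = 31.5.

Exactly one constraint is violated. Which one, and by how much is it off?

Distance(A, F) = 31.5 — off by 7.20.

Q = (0.00, 0.00) ✓; Q.y = 0.00, W.y = 0.00 ✓; |QW| = 37.10 ✓; ∠(NW, WQ) = 90.00° ✓; |NW| = 12.40 ✓; bearing(N→A) − bearing(N→W) = 96.00° ✓; |NA| = 12.40 ✓; ∠(NA, AF) = 90.00° ✓; |AF| = 38.70 ✗.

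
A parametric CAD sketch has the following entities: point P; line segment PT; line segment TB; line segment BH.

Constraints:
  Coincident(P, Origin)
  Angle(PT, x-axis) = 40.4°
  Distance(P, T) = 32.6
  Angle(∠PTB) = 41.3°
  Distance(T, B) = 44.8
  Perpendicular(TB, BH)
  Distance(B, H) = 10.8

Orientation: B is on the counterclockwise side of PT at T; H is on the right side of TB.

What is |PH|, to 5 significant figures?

38.168

P is at the origin; PT runs at 40.4° with length 32.6, so T = 32.6·(cos 40.4°, sin 40.4°) = (24.826, 21.129). ∠PTB = 41.3°, so TB runs at 40.4° + (180° − 41.3°) = 179.10° from the x-axis; with |TB| = 44.8, B = T + 44.8·(cos 179.10°, sin 179.10°) = (-19.968, 21.832). TB is perpendicular to BH; with |BH| = 10.8 on the right of TB, H = B + 10.8·(0.015707, 0.99988) = (-19.799, 32.631). Then |PH| = |H − P| = 38.168.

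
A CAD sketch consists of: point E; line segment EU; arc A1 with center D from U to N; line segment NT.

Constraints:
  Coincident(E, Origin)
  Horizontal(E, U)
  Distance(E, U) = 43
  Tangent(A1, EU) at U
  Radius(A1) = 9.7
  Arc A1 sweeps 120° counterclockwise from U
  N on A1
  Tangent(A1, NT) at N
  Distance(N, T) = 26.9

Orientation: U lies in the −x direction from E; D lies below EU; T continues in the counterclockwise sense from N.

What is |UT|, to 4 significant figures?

38.18

On A1, U sits at bearing 90° from D; a 120° counterclockwise sweep puts N at bearing 210°, so N = D + 9.7·(cos 210°, sin 210°) = (-51.40, -14.55). The tangent condition forces DN to be normal to NT, so NT runs along (−sin 210°, cos 210°); with |NT| = 26.9, T = (-37.95, -37.85). Then |UT| = |T − U| = 38.18.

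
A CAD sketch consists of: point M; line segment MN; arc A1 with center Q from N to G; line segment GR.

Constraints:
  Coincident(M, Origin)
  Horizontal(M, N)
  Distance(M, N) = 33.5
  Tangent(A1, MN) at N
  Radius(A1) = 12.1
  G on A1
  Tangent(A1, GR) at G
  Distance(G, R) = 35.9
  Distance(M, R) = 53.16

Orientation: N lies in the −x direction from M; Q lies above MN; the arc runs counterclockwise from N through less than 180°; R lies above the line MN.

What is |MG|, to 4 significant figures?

24.73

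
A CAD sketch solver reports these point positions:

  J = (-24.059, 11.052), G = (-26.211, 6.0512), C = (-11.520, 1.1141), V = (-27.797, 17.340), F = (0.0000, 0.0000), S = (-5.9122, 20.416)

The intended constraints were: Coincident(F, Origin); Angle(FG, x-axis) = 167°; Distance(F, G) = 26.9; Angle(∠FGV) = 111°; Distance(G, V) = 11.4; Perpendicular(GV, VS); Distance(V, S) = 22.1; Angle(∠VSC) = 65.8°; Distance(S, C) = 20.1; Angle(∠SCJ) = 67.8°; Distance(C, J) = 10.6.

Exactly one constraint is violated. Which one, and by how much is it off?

Distance(C, J) = 10.6 — off by 5.40.

F = (0.00, 0.00) ✓; FG at 167.0° ✓; |FG| = 26.90 ✓; ∠FGV = 111.0° ✓; |GV| = 11.40 ✓; ∠(GV, VS) = 90.00° ✓; |VS| = 22.10 ✓; ∠VSC = 65.80° ✓; |SC| = 20.10 ✓; ∠SCJ = 67.80° ✓; |CJ| = 16.00 ✗.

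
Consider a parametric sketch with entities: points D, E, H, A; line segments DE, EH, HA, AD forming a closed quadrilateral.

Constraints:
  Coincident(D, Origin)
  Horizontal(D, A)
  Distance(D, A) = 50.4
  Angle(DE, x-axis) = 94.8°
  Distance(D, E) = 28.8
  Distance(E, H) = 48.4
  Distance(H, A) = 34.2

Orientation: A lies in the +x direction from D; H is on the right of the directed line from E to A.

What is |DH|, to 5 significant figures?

24.237

Checks: D.y = 0.00, A.y = 0.00 ✓; |EH| = 48.40 ✓; |HA| = 34.20 ✓.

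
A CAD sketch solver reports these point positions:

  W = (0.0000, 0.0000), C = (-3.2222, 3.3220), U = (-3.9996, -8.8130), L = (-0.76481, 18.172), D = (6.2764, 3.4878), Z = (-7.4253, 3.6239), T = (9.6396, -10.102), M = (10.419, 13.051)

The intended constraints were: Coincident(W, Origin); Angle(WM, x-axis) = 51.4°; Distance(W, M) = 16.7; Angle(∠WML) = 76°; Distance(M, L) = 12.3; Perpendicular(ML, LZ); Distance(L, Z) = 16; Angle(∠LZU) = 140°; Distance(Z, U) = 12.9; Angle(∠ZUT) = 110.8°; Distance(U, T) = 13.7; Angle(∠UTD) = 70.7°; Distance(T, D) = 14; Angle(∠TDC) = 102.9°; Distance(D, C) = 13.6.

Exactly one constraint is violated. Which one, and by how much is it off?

Distance(D, C) = 13.6 — off by 4.10.

W = (0.00, 0.00) ✓; WM at 51.40° ✓; |WM| = 16.70 ✓; ∠WML = 76.00° ✓; |ML| = 12.30 ✓; ∠(ML, LZ) = 90.00° ✓; |LZ| = 16.00 ✓; ∠LZU = 140.0° ✓; |ZU| = 12.90 ✓; ∠ZUT = 110.8° ✓; |UT| = 13.70 ✓; ∠UTD = 70.70° ✓; |TD| = 14.00 ✓; ∠TDC = 102.9° ✓; |DC| = 9.500 ✗.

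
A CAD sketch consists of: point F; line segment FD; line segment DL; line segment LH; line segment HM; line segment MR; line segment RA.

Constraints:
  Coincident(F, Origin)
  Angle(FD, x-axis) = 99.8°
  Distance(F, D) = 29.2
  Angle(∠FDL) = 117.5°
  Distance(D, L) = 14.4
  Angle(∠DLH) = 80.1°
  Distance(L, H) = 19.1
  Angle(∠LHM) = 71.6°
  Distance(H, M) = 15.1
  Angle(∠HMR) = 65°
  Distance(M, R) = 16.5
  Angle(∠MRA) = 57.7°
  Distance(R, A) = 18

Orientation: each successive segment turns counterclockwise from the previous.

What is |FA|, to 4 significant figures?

26.64

F is at the origin; FD runs at 99.8° with length 29.2, so D = (-4.970, 28.77). ∠FDL = 117.5° gives DL at 162.3° from the x-axis; with |DL| = 14.4, L = (-18.69, 33.15). ∠DLH = 80.1° gives LH at -97.80° from the x-axis; with |LH| = 19.1, H = (-21.28, 14.23). ∠LHM = 71.6° gives HM at 10.60° from the x-axis; with |HM| = 15.1, M = (-6.438, 17.01). ∠HMR = 65.0° gives MR at 125.6° from the x-axis; with |MR| = 16.5, R = (-16.04, 30.42). ∠MRA = 57.7° gives RA at -112.1° from the x-axis; with |RA| = 18.0, A = (-22.82, 13.75). Then |FA| = |A − F| = 26.64.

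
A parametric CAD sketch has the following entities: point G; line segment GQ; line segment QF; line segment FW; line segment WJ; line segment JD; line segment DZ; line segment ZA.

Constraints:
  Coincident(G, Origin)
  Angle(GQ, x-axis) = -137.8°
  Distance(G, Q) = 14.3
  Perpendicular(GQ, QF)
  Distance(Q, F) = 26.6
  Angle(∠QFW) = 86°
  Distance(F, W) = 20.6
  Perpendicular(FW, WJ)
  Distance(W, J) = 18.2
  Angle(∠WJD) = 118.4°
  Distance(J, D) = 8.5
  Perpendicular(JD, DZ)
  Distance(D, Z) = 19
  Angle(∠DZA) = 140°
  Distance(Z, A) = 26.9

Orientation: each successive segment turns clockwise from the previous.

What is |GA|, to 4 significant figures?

46.83

G is at the origin; GQ runs at -137.8° with length 14.3, so Q = (-10.59, -9.606). GQ ⟂ QF, so QF runs at 132.2°; with |QF| = 26.6, F = (-28.46, 10.10). ∠QFW = 86.0° gives FW at 38.20° from the x-axis; with |FW| = 20.6, W = (-12.27, 22.84). FW ⟂ WJ, so WJ runs at -51.80°; with |WJ| = 18.2, J = (-1.018, 8.536). ∠WJD = 118.4° gives JD at -113.4° from the x-axis; with |JD| = 8.5, D = (-4.393, 0.7355). JD ⟂ DZ, so DZ runs at 156.6°; with |DZ| = 19.0, Z = (-21.83, 8.281). ∠DZA = 140.0° gives ZA at 116.6° from the x-axis; with |ZA| = 26.9, A = (-33.88, 32.33). Then |GA| = |A − G| = 46.83.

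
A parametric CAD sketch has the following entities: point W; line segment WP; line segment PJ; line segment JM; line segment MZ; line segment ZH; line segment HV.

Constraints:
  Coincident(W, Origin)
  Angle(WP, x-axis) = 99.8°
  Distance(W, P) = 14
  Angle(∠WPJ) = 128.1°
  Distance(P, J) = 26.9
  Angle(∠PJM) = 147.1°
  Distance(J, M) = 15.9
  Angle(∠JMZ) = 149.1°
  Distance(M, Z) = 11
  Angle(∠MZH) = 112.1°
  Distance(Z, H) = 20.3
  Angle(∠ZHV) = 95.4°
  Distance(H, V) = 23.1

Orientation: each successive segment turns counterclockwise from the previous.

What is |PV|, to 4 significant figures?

23.84

W is at the origin; WP runs at 99.8° with length 14.0, so P = (-2.383, 13.80). ∠WPJ = 128.1° gives PJ at 151.7° from the x-axis; with |PJ| = 26.9, J = (-26.07, 26.55). ∠PJM = 147.1° gives JM at -175.4° from the x-axis; with |JM| = 15.9, M = (-41.92, 25.27). ∠JMZ = 149.1° gives MZ at -144.5° from the x-axis; with |MZ| = 11.0, Z = (-50.87, 18.89). ∠MZH = 112.1° gives ZH at -76.60° from the x-axis; with |ZH| = 20.3, H = (-46.17, -0.8616). ∠ZHV = 95.4° gives HV at 8.000° from the x-axis; with |HV| = 23.1, V = (-23.29, 2.353). Then |PV| = |V − P| = 23.84.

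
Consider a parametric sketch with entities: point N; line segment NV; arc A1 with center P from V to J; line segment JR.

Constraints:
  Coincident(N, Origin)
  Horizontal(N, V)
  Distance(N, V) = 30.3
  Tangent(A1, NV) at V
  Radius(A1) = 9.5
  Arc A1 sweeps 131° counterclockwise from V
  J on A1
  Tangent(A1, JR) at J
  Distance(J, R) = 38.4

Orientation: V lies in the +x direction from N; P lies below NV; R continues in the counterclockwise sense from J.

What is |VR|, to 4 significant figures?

48.21

On A1, V sits at bearing 90° from P; a 131° counterclockwise sweep puts J at bearing 221°, so J = P + 9.5·(cos 221°, sin 221°) = (23.13, -15.73). Tangency of A1 to JR means the radius PJ is perpendicular to JR, so JR runs along (−sin 221°, cos 221°); with |JR| = 38.4, R = (48.32, -44.71). Then |VR| = |R − V| = 48.21.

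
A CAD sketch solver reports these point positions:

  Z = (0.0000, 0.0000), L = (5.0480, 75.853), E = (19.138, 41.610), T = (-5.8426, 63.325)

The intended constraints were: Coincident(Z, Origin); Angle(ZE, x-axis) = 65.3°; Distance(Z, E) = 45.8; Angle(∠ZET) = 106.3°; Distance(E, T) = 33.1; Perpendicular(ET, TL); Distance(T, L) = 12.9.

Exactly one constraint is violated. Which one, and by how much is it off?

Distance(T, L) = 12.9 — off by 3.70.

Z = (0.00, 0.00) ✓; ZE at 65.30° ✓; |ZE| = 45.80 ✓; ∠ZET = 106.3° ✓; |ET| = 33.10 ✓; ∠(ET, TL) = 90.00° ✓; |TL| = 16.60 ✗.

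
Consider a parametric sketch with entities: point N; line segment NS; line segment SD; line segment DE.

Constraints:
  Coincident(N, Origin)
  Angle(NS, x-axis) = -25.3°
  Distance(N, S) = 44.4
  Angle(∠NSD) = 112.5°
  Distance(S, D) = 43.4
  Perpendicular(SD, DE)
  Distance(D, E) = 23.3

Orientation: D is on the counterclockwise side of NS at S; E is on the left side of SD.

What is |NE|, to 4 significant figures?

62.94

N is at the origin; NS runs at -25.3° with length 44.4, so S = 44.4·(cos -25.3°, sin -25.3°) = (40.14, -18.97). ∠NSD = 112.5°, so SD runs at -25.3° + (180° − 112.5°) = 42.20° from the x-axis; with |SD| = 43.4, D = S + 43.4·(cos 42.20°, sin 42.20°) = (72.29, 10.18). SD ⟂ DE; with |DE| = 23.3 on the left of SD, E = D + 23.3·(-0.6717, 0.7408) = (56.64, 27.44). Then |NE| = |E − N| = 62.94.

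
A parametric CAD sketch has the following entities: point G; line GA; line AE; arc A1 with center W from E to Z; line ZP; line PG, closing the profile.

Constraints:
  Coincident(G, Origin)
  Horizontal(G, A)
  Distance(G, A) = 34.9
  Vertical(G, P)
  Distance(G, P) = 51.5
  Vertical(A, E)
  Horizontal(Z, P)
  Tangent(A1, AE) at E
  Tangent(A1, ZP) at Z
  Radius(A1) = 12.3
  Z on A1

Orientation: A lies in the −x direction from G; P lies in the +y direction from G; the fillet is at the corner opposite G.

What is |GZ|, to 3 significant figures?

56.2

G is at the origin; G and A share the same y with |GA| = 34.9 and A on the −x side, so A = (-34.9, 0.00). G and P share the same x with |GP| = 51.5 and P on the +y side, so P = (0.00, 51.5). The virtual corner opposite G is at (-34.9, 51.5). Tangency of A1 to AE means the radius WE is perpendicular to AE and since A1 is tangent to ZP there, WZ ⟂ ZP, with radius 12.3, so the center W sits 12.3 in from both sides at W = (-22.6, 39.2). That places the tangent points at E = (-34.9, 39.2) on AE and Z = (-22.6, 51.5) on ZP. Then |GZ| = |Z − G| = 56.2.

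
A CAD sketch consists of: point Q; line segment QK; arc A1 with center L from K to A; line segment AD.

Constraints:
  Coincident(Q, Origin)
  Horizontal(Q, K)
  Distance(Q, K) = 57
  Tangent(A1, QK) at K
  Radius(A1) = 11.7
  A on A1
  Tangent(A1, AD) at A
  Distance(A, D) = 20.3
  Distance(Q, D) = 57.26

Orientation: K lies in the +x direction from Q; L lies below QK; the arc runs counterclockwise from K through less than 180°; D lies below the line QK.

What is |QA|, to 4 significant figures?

47.05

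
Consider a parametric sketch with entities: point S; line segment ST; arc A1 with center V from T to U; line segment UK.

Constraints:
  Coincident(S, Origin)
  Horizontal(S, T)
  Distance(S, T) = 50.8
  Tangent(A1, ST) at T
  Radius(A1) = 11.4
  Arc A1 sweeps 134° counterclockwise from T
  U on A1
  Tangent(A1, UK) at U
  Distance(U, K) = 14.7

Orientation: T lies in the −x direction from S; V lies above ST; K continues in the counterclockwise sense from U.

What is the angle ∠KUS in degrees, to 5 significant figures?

158.39°

S is at the origin; S and T share the same y with |ST| = 50.8 and T on the −x side, so T = (-50.800, 0.0000). A1 meets ST tangentially, so VT is at right angles to ST, so V = T + (0, 11.4) = (-50.800, 11.400). On A1, T sits at bearing -90° from V; a 134° counterclockwise sweep puts U at bearing 44°, so U = V + 11.4·(cos 44°, sin 44°) = (-42.600, 19.319). The tangent condition forces VU to be normal to UK, so UK runs along (−sin 44°, cos 44°); with |UK| = 14.7, K = (-52.811, 29.893). Then cos ∠KUS = UK·US / (|UK||US|), giving 158.39°.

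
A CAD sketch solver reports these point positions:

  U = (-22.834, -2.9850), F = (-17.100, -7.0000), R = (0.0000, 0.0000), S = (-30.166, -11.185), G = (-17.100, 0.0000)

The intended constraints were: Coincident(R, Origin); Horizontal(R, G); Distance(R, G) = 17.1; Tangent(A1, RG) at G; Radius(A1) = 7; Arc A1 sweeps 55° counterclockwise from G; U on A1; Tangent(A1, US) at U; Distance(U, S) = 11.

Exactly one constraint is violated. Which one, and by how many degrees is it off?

Tangent(A1, US) at U — off by 6.80°.

R = (0.00, 0.00) ✓; R.y = 0.00, G.y = 0.00 ✓; |RG| = 17.10 ✓; ∠(FG, GR) = 90.00° ✓; |FG| = 7.000 ✓; bearing(F→U) − bearing(F→G) = 55.00° ✓; |FU| = 7.000 ✓; ∠(FU, US) = 96.80° ✗; |US| = 11.00 ✓.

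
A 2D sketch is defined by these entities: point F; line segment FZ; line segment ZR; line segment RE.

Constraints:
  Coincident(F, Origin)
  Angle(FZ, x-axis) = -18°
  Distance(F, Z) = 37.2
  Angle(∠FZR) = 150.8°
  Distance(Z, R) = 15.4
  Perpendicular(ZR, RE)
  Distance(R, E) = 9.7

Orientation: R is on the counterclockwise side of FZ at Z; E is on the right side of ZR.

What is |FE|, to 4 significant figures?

55.38

F is at the origin; FZ runs at -18.0° with length 37.2, so Z = 37.2·(cos -18.0°, sin -18.0°) = (35.38, -11.50). ∠FZR = 150.8°, so ZR runs at -18.0° + (180° − 150.8°) = 11.20° from the x-axis; with |ZR| = 15.4, R = Z + 15.4·(cos 11.20°, sin 11.20°) = (50.49, -8.504). ZR ⟂ RE; with |RE| = 9.7 on the right of ZR, E = R + 9.7·(0.1942, -0.9810) = (52.37, -18.02). Then |FE| = |E − F| = 55.38.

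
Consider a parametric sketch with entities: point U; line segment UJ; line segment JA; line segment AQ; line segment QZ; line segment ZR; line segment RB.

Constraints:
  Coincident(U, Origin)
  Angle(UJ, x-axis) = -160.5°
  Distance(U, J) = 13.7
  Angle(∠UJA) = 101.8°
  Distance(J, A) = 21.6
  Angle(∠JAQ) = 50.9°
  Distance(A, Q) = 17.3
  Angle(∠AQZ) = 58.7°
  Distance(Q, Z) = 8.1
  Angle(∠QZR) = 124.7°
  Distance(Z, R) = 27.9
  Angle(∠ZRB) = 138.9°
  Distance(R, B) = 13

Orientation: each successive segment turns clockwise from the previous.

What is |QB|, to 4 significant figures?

42.35

U is at the origin; UJ runs at -160.5° with length 13.7, so J = (-12.91, -4.573). ∠UJA = 101.8° gives JA at 121.3° from the x-axis; with |JA| = 21.6, A = (-24.14, 13.88). ∠JAQ = 50.9° gives AQ at -7.800° from the x-axis; with |AQ| = 17.3, Q = (-6.996, 11.54). ∠AQZ = 58.7° gives QZ at -129.1° from the x-axis; with |QZ| = 8.1, Z = (-12.10, 5.249). ∠QZR = 124.7° gives ZR at 175.6° from the x-axis; with |ZR| = 27.9, R = (-39.92, 7.390). ∠ZRB = 138.9° gives RB at 134.5° from the x-axis; with |RB| = 13.0, B = (-49.03, 16.66). Then |QB| = |B − Q| = 42.35.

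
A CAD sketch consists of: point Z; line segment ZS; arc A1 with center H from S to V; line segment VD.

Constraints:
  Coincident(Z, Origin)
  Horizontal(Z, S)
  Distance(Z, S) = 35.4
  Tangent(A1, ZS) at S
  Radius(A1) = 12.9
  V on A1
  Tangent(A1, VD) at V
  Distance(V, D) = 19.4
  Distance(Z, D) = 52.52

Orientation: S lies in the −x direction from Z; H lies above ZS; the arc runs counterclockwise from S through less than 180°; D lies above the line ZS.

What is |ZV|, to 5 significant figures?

33.295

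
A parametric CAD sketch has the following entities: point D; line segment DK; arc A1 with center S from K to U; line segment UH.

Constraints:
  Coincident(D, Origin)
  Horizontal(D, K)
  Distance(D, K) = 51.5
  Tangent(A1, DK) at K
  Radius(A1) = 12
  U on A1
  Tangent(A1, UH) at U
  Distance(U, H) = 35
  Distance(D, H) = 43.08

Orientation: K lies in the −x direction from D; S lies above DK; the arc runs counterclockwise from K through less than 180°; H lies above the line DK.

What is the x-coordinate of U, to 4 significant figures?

-41.15

D is at the origin; D and K share the same y with |DK| = 51.5 and K on the −x side, so K = (-51.50, 0.000). A1 meets DK tangentially, so SK is at right angles to DK, so S = K + (0, 12) = (-51.50, 12.00). Since SU ⟂ UH (tangency), |SH| = √(12.0² + 35.0²) = 37.00 regardless of where U sits on A1. So H lies on both circle(D, 43.08) and circle(S, 37.00); the above-DK intersection is H = (-23.46, 36.13). U is the foot of the tangent from H: U = (-41.15, 5.935).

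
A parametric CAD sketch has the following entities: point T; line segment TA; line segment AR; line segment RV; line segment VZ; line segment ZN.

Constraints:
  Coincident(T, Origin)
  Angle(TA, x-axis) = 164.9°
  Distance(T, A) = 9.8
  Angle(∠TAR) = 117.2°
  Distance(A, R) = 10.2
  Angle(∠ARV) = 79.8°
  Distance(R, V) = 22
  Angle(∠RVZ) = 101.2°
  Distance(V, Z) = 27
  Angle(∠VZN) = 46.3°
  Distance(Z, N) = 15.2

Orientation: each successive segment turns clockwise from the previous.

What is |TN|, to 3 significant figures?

6.31

T is at the origin; TA runs at 164.9° with length 9.8, so A = (-9.46, 2.55). ∠TAR = 117.2° gives AR at 102° from the x-axis; with |AR| = 10.2, R = (-11.6, 12.5). ∠ARV = 79.8° gives RV at 1.90° from the x-axis; with |RV| = 22.0, V = (10.4, 13.3). ∠RVZ = 101.2° gives VZ at -76.9° from the x-axis; with |VZ| = 27.0, Z = (16.5, -13.0). ∠VZN = 46.3° gives ZN at 149° from the x-axis; with |ZN| = 15.2, N = (3.42, -5.30). Then |TN| = |N − T| = 6.31.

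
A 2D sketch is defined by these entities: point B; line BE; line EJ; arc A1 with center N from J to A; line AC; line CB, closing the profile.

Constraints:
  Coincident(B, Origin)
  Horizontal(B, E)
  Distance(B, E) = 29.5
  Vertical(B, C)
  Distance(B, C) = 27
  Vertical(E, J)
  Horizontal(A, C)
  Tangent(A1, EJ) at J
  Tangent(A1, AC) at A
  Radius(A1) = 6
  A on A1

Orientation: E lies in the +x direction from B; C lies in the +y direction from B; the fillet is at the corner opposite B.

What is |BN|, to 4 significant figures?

31.52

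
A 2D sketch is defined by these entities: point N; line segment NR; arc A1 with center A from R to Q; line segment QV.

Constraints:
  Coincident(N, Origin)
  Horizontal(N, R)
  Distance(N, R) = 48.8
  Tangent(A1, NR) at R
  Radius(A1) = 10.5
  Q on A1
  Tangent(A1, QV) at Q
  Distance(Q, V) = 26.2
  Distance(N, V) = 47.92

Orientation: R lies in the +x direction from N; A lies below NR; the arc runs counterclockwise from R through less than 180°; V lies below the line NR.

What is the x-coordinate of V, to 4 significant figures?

33.53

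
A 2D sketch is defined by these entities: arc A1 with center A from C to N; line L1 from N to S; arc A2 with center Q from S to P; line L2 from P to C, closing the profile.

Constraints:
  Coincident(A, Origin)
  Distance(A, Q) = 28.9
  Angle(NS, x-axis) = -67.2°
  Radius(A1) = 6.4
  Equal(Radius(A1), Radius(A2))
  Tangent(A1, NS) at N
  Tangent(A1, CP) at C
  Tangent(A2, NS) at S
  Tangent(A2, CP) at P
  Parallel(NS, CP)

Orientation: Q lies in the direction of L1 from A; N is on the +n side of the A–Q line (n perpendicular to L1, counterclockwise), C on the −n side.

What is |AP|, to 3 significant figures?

29.6

The slot axis is L1's direction at -67.2°, so u = (cos -67.2°, sin -67.2°) = (0.388, -0.922) and n = (−sin -67.2°, cos -67.2°) = (0.922, 0.388). A is at the origin and Q lies 28.9 along u from A, so Q = 28.9·u = (11.2, -26.6). Tangency of A1 to both parallel lines with radius 6.4 puts N and C at A ± 6.4·n: N = (5.90, 2.48), C = (-5.90, -2.48). Equal radii place S and P the same way about Q: S = Q + 6.4·n = (17.1, -24.2), P = Q − 6.4·n = (5.30, -29.1). Then |AP| = |P − A| = 29.6.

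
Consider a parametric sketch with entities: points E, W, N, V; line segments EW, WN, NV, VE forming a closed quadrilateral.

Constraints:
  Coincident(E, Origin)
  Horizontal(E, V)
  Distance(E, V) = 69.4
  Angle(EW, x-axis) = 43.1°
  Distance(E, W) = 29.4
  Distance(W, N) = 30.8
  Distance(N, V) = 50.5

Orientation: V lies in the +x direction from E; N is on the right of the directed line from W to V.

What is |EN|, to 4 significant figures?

22.71

Checks: |WN| = 30.80 ✓; |NV| = 50.50 ✓.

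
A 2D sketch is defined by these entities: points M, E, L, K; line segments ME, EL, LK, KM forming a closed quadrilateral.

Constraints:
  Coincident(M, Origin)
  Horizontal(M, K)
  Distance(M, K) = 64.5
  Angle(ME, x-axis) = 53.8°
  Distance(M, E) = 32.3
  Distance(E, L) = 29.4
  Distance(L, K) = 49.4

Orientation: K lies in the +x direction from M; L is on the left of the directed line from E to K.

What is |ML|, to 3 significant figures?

61.1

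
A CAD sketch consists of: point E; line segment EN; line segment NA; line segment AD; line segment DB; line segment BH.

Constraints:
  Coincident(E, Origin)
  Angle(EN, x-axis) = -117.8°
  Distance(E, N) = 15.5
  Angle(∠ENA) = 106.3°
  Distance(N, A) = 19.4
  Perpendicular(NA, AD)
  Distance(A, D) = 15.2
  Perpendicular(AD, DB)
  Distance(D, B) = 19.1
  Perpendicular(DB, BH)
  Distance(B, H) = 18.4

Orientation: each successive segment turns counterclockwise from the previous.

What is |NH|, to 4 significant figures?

3.214

E is at the origin; EN runs at -117.8° with length 15.5, so N = (-7.229, -13.71). ∠ENA = 106.3° gives NA at -44.10° from the x-axis; with |NA| = 19.4, A = (6.703, -27.21). NA ⟂ AD, so AD runs at 45.90°; with |AD| = 15.2, D = (17.28, -16.30). AD is perpendicular to DB, so DB runs at 135.9°; with |DB| = 19.1, B = (3.564, -3.004). DB is perpendicular to BH, so BH runs at -134.1°; with |BH| = 18.4, H = (-9.240, -16.22). Then |NH| = |H − N| = 3.214.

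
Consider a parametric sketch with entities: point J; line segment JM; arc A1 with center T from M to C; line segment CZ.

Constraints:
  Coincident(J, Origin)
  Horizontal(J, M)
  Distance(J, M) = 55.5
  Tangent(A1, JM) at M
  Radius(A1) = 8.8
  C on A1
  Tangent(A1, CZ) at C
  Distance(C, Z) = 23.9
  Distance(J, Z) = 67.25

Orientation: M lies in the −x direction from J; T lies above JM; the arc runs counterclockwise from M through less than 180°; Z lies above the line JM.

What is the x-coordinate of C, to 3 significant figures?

-47.6

Checks: J = (0.00, 0.00) ✓; |TC| = 8.800 ✓; ∠(TC, CZ) = 90.00° ✓; |CZ| = 23.90 ✓; |JZ| = 67.25 ✓.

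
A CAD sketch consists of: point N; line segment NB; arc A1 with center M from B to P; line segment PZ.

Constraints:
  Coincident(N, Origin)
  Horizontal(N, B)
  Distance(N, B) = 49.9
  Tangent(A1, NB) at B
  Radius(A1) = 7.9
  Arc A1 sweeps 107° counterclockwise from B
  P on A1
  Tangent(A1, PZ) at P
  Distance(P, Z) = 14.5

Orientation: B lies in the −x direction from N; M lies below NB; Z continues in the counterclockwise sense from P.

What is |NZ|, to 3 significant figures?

58.4

On A1, B sits at bearing 90° from M; a 107° counterclockwise sweep puts P at bearing 197°, so P = M + 7.9·(cos 197°, sin 197°) = (-57.5, -10.2). A1 meets PZ tangentially, so MP is at right angles to PZ, so PZ runs along (−sin 197°, cos 197°); with |PZ| = 14.5, Z = (-53.2, -24.1). Then |NZ| = |Z − N| = 58.4.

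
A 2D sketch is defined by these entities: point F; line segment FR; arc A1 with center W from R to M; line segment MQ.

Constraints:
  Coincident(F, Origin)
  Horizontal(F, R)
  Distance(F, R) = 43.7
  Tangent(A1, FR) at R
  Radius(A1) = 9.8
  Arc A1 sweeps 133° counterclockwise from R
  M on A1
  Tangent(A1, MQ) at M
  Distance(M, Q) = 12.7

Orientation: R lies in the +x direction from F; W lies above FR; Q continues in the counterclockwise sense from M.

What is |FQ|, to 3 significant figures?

49.5

F is at the origin; F and R share the same y with |FR| = 43.7 and R on the +x side, so R = (43.7, 0.00). Since A1 is tangent to FR there, WR ⟂ FR, so W = R + (0, 9.8) = (43.7, 9.80). On A1, R sits at bearing -90° from W; a 133° counterclockwise sweep puts M at bearing 43°, so M = W + 9.8·(cos 43°, sin 43°) = (50.9, 16.5). The tangent condition forces WM to be normal to MQ, so MQ runs along (−sin 43°, cos 43°); with |MQ| = 12.7, Q = (42.2, 25.8). Then |FQ| = |Q − F| = 49.5.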